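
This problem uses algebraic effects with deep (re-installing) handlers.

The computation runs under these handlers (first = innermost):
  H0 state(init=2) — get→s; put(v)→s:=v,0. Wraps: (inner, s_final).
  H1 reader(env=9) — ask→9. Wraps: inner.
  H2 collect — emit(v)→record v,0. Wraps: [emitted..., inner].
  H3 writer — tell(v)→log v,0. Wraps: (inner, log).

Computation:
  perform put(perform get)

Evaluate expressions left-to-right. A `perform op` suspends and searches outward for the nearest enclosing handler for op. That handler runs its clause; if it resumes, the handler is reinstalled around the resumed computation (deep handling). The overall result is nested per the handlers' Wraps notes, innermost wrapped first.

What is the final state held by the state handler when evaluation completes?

Answer: 2

Step-by-step:
get @ H0 ⇒ 2
put(2) @ H0 ⇒ s:=2
H0 returns (0, 2)
H1 returns (0, 2)
H2 returns [(0, 2)]
H3 returns ([(0, 2)], ())
= ([(0, 2)], ())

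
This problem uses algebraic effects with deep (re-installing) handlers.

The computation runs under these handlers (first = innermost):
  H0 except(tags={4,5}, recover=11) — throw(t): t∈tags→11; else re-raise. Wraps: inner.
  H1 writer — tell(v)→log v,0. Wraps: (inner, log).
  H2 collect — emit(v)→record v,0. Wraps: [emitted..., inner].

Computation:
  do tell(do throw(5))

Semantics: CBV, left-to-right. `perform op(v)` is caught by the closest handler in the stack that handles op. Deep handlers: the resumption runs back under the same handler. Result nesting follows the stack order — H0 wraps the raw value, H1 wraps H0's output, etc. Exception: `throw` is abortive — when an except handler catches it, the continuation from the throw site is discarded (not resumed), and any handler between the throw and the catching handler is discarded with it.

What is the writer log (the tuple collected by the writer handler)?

Working:
throw(5) @ H0 caught ⇒ 11
H1 returns (11, ())
H2 returns [(11, ())]
= [(11, ())]

Answer: ()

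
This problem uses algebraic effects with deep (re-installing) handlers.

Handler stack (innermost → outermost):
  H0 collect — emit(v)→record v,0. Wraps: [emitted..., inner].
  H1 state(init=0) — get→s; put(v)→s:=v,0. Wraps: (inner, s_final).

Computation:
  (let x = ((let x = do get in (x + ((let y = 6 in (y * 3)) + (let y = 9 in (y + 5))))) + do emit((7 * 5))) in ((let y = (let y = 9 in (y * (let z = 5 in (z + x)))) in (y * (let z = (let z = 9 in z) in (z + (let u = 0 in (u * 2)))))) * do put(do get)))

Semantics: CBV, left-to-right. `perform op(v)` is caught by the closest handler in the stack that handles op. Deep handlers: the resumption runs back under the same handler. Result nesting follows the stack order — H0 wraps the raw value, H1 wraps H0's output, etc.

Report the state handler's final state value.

Answer: 0

Evaluation trace:
get @ H1 ⇒ 0
emit(35) @ H0 ⇒ out+=35
get @ H1 ⇒ 0
put(0) @ H1 ⇒ s:=0
H0 returns [35, 0]
H1 returns ([35, 0], 0)
= ([35, 0], 0)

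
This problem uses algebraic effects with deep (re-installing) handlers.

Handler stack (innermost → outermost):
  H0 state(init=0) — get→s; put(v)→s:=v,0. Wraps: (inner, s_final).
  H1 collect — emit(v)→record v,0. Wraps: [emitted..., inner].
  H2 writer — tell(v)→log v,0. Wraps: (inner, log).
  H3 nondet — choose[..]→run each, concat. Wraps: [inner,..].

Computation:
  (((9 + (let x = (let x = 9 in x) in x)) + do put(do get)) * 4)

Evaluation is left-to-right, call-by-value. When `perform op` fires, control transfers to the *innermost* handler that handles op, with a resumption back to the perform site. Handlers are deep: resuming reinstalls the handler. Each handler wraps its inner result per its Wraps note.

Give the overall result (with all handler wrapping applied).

Working:
get @ H0 ⇒ 0
put(0) @ H0 ⇒ s:=0
H0 returns (72, 0)
H1 returns [(72, 0)]
H2 returns ([(72, 0)], ())
H3 returns [([(72, 0)], ())]
= [([(72, 0)], ())]

Answer: [([(72, 0)], ())]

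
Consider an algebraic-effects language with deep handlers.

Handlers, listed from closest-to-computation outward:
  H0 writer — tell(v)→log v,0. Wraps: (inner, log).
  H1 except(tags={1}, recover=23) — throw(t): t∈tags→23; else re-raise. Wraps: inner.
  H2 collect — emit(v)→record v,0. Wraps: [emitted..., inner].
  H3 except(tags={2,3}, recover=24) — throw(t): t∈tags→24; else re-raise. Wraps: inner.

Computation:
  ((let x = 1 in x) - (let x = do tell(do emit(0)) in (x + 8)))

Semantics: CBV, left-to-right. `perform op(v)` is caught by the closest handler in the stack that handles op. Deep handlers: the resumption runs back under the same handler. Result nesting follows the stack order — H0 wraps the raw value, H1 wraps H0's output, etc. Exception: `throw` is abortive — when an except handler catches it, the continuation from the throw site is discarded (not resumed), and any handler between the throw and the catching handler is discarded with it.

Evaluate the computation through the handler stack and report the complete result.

Evaluation trace:
emit(0) @ H2 ⇒ out+=0
tell(0) @ H0 ⇒ log+=0
H0 returns (-7, (0))
H1 returns (-7, (0))
H2 returns [0, (-7, (0))]
H3 returns [0, (-7, (0))]
= [0, (-7, (0))]

Answer: [0, (-7, (0))]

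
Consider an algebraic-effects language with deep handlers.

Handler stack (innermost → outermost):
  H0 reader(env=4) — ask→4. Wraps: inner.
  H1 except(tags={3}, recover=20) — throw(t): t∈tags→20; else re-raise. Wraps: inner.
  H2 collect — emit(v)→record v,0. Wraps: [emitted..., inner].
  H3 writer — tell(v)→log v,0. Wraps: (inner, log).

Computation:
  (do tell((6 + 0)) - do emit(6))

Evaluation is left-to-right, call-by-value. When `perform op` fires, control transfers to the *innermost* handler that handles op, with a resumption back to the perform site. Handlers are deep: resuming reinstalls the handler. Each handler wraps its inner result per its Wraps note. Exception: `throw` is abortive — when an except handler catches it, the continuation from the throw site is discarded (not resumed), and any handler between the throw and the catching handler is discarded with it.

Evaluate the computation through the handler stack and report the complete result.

Answer: ([6, 0], (6))

Evaluation trace:
tell(6) @ H3 ⇒ log+=6
emit(6) @ H2 ⇒ out+=6
H0 returns 0
H1 returns 0
H2 returns [6, 0]
H3 returns ([6, 0], (6))
= ([6, 0], (6))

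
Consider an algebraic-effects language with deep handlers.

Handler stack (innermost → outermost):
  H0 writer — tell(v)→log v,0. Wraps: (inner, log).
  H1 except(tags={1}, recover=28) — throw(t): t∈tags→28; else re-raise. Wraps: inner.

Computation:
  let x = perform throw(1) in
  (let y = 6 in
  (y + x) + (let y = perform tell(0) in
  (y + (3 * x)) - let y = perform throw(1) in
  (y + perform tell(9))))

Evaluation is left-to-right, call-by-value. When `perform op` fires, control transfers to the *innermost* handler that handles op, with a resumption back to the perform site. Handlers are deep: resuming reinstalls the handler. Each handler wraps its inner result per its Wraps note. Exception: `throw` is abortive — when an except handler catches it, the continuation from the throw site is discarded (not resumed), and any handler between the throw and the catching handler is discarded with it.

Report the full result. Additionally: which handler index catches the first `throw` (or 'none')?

Answer: 28 ; first throw caught by: H1

Evaluation trace:
throw(1) @ H1 caught ⇒ 28
= 28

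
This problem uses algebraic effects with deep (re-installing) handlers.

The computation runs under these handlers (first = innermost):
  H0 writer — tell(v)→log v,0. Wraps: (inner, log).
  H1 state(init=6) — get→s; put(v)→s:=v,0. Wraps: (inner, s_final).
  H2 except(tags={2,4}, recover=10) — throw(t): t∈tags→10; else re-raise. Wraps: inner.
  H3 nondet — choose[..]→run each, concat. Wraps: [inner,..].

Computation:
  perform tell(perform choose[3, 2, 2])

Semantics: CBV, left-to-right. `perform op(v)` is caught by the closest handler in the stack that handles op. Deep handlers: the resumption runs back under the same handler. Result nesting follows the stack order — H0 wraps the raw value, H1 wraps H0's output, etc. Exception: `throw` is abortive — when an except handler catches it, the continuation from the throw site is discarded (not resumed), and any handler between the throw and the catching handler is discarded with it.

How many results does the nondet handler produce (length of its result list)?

Answer: 3

Evaluation trace:
choose[3, 2, 2] @ H3
  branch[0] choose=3:
    tell(3) @ H0 ⇒ log+=3
    H0 returns (0, (3))
    H1 returns ((0, (3)), 6)
    H2 returns ((0, (3)), 6)
    H3 returns [((0, (3)), 6)]
  branch[1] choose=2:
    tell(2) @ H0 ⇒ log+=2
    H0 returns (0, (2))
    H1 returns ((0, (2)), 6)
    H2 returns ((0, (2)), 6)
    H3 returns [((0, (2)), 6)]
  branch[2] choose=2:
    tell(2) @ H0 ⇒ log+=2
    H0 returns (0, (2))
    H1 returns ((0, (2)), 6)
    H2 returns ((0, (2)), 6)
    H3 returns [((0, (2)), 6)]
= [((0, (3)), 6), ((0, (2)), 6), ((0, (2)), 6)]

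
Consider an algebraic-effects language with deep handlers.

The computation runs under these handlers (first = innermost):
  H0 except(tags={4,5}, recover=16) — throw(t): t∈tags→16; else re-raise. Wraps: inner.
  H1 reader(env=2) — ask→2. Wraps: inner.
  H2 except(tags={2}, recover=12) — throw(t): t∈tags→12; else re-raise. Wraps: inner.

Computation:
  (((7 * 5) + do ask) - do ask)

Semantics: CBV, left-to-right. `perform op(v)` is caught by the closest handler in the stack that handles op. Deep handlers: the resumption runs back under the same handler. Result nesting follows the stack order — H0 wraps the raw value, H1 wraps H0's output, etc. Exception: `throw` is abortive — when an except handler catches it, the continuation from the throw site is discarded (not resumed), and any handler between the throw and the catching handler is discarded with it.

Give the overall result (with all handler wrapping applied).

Evaluation trace:
ask @ H1 ⇒ 2
ask @ H1 ⇒ 2
H0 returns 35
H1 returns 35
H2 returns 35
= 35

Answer: 35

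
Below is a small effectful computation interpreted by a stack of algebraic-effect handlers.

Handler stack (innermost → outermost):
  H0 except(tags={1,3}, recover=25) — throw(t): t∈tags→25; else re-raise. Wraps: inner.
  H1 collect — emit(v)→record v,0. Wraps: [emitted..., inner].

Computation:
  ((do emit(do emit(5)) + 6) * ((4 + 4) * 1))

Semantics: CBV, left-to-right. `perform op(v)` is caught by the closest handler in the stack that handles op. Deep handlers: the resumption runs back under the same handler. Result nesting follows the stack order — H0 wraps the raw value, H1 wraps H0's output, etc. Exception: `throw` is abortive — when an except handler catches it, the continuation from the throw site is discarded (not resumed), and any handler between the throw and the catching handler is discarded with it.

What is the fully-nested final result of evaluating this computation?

Working:
emit(5) @ H1 ⇒ out+=5
emit(0) @ H1 ⇒ out+=0
H0 returns 48
H1 returns [5, 0, 48]
= [5, 0, 48]

Answer: [5, 0, 48]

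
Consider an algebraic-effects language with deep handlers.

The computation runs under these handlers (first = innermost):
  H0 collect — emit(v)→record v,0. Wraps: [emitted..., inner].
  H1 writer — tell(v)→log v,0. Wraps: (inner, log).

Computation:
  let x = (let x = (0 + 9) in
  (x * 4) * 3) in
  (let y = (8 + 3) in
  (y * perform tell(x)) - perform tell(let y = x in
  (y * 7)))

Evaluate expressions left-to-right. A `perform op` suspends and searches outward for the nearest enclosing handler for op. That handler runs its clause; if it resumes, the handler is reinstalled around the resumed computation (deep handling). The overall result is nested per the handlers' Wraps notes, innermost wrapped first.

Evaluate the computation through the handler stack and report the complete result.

Answer: ([0], (108, 756))

Step-by-step:
tell(108) @ H1 ⇒ log+=108
tell(756) @ H1 ⇒ log+=756
H0 returns [0]
H1 returns ([0], (108, 756))
= ([0], (108, 756))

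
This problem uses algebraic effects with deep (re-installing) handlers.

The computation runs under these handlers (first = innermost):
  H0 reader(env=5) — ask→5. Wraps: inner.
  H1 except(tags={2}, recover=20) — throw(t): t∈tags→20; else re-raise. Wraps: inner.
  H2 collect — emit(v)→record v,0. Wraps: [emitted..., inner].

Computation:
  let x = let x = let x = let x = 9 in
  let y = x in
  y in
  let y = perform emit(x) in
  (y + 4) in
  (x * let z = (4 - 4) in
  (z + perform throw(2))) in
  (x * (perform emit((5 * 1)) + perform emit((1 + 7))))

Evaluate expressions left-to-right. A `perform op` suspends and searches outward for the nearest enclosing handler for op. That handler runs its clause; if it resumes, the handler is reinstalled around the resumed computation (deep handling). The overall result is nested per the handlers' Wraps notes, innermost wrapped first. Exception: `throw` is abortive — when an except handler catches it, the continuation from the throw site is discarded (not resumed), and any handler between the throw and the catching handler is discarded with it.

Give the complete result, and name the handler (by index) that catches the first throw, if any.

Evaluation trace:
emit(9) @ H2 ⇒ out+=9
throw(2) @ H1 caught ⇒ 20
H2 returns [9, 20]
= [9, 20]

Answer: [9, 20] ; first throw caught by: H1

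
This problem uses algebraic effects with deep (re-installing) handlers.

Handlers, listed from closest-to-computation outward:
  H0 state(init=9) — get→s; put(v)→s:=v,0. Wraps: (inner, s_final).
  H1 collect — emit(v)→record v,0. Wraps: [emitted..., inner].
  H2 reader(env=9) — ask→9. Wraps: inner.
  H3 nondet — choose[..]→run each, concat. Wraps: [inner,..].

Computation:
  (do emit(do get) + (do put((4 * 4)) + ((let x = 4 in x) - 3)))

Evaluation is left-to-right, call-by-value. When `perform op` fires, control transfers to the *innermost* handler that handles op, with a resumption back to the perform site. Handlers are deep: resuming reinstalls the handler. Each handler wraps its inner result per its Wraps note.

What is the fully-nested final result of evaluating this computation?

Answer: [[9, (1, 16)]]

Step-by-step:
get @ H0 ⇒ 9
emit(9) @ H1 ⇒ out+=9
put(16) @ H0 ⇒ s:=16
H0 returns (1, 16)
H1 returns [9, (1, 16)]
H2 returns [9, (1, 16)]
H3 returns [[9, (1, 16)]]
= [[9, (1, 16)]]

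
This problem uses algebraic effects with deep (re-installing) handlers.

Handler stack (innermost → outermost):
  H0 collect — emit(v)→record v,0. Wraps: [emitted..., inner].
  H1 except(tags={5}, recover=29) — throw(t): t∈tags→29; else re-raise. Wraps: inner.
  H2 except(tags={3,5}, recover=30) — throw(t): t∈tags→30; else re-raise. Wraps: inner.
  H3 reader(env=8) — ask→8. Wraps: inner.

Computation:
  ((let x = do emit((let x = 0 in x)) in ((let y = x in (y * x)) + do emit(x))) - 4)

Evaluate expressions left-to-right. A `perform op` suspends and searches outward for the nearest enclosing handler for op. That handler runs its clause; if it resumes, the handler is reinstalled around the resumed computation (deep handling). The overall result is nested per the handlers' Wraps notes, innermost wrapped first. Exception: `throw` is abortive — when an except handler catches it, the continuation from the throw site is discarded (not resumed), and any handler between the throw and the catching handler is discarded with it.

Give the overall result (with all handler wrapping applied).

Answer: [0, 0, -4]

Step-by-step:
emit(0) @ H0 ⇒ out+=0
emit(0) @ H0 ⇒ out+=0
H0 returns [0, 0, -4]
H1 returns [0, 0, -4]
H2 returns [0, 0, -4]
H3 returns [0, 0, -4]
= [0, 0, -4]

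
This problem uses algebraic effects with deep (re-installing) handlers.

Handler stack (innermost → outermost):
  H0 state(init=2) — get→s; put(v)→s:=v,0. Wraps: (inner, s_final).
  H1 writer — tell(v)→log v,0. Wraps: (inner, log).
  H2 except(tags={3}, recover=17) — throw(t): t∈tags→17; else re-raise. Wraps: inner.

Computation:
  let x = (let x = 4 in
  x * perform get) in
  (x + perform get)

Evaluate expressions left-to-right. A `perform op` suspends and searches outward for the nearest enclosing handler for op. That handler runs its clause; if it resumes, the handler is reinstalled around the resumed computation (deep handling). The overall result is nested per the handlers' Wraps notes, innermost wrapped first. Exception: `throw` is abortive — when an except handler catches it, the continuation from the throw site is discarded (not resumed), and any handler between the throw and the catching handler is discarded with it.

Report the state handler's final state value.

Step-by-step:
get @ H0 ⇒ 2
get @ H0 ⇒ 2
H0 returns (10, 2)
H1 returns ((10, 2), ())
H2 returns ((10, 2), ())
= ((10, 2), ())

Answer: 2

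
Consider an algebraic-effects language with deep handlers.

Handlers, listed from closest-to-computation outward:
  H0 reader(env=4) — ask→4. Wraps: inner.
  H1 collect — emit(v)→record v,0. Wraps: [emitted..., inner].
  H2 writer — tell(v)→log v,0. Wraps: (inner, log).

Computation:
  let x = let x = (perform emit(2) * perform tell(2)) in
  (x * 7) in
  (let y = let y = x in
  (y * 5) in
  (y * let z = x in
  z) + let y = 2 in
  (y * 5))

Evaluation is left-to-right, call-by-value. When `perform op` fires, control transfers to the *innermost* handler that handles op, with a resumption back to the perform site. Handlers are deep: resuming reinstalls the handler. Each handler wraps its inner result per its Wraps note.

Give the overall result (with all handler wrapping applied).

Evaluation trace:
emit(2) @ H1 ⇒ out+=2
tell(2) @ H2 ⇒ log+=2
H0 returns 10
H1 returns [2, 10]
H2 returns ([2, 10], (2))
= ([2, 10], (2))

Answer: ([2, 10], (2))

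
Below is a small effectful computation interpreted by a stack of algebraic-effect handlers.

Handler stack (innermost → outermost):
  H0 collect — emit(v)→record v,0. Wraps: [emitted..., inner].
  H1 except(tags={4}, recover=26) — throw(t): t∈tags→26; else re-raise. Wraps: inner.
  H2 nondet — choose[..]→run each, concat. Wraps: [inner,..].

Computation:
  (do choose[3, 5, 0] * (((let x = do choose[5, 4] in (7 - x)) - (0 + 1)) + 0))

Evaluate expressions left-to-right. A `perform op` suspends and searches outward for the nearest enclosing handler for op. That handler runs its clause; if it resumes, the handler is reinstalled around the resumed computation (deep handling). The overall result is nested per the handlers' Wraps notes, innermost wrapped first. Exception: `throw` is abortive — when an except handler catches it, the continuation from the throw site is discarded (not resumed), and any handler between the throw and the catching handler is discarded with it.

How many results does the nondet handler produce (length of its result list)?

Working:
choose[3, 5, 0] @ H2
  branch[0] choose=3:
    choose[5, 4] @ H2
      branch[0] choose=5:
        H0 returns [3]
        H1 returns [3]
        H2 returns [[3]]
      branch[1] choose=4:
        H0 returns [6]
        H1 returns [6]
        H2 returns [[6]]
  branch[1] choose=5:
    choose[5, 4] @ H2
      branch[0] choose=5:
        H0 returns [5]
        H1 returns [5]
        H2 returns [[5]]
      branch[1] choose=4:
        H0 returns [10]
        H1 returns [10]
        H2 returns [[10]]
  branch[2] choose=0:
    choose[5, 4] @ H2
      branch[0] choose=5:
        H0 returns [0]
        H1 returns [0]
        H2 returns [[0]]
      branch[1] choose=4:
        H0 returns [0]
        H1 returns [0]
        H2 returns [[0]]
= [[3], [6], [5], [10], [0], [0]]

Answer: 6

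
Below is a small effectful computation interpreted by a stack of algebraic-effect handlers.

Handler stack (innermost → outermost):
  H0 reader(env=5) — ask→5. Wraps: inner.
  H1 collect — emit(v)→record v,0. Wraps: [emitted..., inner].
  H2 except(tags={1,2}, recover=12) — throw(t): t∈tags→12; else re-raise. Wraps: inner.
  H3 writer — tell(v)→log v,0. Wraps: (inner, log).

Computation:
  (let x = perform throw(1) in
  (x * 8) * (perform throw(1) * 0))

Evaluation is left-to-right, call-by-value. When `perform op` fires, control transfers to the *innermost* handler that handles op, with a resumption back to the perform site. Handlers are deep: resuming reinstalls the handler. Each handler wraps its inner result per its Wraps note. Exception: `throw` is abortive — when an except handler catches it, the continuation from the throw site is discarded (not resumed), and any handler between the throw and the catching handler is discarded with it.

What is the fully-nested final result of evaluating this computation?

Evaluation trace:
throw(1) @ H2 caught ⇒ 12
H3 returns (12, ())
= (12, ())

Answer: (12, ())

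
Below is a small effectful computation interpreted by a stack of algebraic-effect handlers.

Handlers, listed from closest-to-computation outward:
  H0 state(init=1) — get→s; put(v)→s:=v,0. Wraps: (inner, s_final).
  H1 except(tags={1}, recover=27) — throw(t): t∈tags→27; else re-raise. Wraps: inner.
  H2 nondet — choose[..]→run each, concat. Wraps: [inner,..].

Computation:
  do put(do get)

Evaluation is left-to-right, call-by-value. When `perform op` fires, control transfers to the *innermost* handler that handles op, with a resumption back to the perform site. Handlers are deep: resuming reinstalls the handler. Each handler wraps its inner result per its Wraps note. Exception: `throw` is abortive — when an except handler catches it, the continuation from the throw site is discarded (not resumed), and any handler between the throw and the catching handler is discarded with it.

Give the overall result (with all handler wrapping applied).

Answer: [(0, 1)]

Working:
get @ H0 ⇒ 1
put(1) @ H0 ⇒ s:=1
H0 returns (0, 1)
H1 returns (0, 1)
H2 returns [(0, 1)]
= [(0, 1)]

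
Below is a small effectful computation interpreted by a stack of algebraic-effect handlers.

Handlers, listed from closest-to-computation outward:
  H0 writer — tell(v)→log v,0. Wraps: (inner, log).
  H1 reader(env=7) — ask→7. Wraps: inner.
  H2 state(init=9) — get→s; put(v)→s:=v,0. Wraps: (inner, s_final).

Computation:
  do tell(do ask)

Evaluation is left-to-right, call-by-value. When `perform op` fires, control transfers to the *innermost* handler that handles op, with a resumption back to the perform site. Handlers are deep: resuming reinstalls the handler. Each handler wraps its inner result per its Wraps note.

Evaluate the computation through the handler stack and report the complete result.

Answer: ((0, (7)), 9)

Working:
ask @ H1 ⇒ 7
tell(7) @ H0 ⇒ log+=7
H0 returns (0, (7))
H1 returns (0, (7))
H2 returns ((0, (7)), 9)
= ((0, (7)), 9)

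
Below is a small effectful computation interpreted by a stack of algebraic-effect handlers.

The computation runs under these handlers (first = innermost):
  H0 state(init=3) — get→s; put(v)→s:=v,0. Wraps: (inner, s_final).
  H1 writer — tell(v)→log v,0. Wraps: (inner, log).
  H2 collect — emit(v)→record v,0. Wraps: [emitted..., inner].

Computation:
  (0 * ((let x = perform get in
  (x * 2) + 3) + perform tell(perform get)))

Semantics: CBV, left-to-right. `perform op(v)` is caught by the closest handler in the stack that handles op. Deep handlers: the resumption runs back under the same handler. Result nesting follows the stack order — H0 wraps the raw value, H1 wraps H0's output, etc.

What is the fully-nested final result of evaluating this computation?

Answer: [((0, 3), (3))]

Working:
get @ H0 ⇒ 3
get @ H0 ⇒ 3
tell(3) @ H1 ⇒ log+=3
H0 returns (0, 3)
H1 returns ((0, 3), (3))
H2 returns [((0, 3), (3))]
= [((0, 3), (3))]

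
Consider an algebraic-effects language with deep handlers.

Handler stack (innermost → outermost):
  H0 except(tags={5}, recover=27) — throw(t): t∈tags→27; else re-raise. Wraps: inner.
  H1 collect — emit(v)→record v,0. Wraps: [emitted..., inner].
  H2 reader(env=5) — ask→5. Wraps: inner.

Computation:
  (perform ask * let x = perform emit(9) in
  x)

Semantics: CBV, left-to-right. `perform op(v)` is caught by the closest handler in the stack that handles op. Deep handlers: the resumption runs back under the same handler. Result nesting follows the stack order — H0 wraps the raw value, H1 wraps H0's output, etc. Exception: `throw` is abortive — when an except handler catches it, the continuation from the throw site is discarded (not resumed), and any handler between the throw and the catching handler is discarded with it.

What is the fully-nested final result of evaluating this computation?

Answer: [9, 0]

Evaluation trace:
ask @ H2 ⇒ 5
emit(9) @ H1 ⇒ out+=9
H0 returns 0
H1 returns [9, 0]
H2 returns [9, 0]
= [9, 0]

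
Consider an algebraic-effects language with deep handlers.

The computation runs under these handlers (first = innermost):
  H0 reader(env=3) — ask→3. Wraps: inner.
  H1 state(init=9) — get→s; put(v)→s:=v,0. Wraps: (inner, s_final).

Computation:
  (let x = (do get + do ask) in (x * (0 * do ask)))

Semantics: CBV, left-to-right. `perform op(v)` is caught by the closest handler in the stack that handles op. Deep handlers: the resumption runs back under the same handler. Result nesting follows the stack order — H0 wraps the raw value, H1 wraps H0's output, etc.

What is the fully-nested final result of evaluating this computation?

Answer: (0, 9)

Step-by-step:
get @ H1 ⇒ 9
ask @ H0 ⇒ 3
ask @ H0 ⇒ 3
H0 returns 0
H1 returns (0, 9)
= (0, 9)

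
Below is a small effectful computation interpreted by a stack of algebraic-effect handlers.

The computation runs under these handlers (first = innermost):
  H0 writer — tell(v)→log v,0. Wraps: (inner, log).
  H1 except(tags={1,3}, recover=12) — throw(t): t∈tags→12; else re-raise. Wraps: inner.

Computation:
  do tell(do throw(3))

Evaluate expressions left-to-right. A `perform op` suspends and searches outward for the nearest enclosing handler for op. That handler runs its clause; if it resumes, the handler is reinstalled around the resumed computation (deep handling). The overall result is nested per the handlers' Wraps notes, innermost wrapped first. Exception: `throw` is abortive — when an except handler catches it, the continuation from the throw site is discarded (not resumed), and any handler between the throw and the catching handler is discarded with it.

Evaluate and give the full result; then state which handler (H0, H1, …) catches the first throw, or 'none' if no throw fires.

Answer: 12 ; first throw caught by: H1

Working:
throw(3) @ H1 caught ⇒ 12
= 12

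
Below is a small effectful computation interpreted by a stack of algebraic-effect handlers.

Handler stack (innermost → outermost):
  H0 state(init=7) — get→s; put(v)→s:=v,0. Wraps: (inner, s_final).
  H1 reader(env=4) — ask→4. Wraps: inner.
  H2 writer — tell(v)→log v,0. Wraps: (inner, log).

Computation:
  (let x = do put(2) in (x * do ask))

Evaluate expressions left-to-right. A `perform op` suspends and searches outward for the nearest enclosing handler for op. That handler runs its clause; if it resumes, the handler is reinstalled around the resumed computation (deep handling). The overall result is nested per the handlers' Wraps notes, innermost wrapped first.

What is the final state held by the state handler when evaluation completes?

Answer: 2

Evaluation trace:
put(2) @ H0 ⇒ s:=2
ask @ H1 ⇒ 4
H0 returns (0, 2)
H1 returns (0, 2)
H2 returns ((0, 2), ())
= ((0, 2), ())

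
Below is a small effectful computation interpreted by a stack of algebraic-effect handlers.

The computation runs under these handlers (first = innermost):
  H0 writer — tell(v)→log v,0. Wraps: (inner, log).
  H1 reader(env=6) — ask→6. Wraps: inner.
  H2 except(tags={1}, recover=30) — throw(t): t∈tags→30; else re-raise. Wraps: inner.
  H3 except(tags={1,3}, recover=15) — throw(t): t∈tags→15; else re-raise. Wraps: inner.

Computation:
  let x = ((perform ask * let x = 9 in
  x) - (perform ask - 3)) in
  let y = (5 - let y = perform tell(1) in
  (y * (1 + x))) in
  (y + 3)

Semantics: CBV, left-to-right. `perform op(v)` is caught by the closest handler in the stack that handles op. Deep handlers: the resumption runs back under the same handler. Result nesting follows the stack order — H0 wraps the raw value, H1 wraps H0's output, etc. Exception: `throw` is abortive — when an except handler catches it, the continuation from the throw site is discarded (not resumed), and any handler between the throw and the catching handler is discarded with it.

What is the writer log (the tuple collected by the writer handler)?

Working:
ask @ H1 ⇒ 6
ask @ H1 ⇒ 6
tell(1) @ H0 ⇒ log+=1
H0 returns (8, (1))
H1 returns (8, (1))
H2 returns (8, (1))
H3 returns (8, (1))
= (8, (1))

Answer: (1)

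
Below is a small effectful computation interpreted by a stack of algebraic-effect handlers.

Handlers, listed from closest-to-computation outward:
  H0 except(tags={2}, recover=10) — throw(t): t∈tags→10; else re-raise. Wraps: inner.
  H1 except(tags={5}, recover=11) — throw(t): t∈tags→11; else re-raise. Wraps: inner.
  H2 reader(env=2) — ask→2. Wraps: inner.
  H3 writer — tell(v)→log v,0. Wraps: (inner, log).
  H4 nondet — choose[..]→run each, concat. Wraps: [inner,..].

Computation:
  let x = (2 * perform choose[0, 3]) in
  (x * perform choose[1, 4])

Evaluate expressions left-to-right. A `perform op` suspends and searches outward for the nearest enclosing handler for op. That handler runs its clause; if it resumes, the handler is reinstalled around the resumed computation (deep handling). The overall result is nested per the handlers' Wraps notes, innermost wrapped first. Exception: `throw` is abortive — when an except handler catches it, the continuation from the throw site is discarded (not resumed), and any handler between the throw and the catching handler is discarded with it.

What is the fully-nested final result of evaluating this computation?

Evaluation trace:
choose[0, 3] @ H4
  branch[0] choose=0:
    choose[1, 4] @ H4
      branch[0] choose=1:
        H0 returns 0
        H1 returns 0
        H2 returns 0
        H3 returns (0, ())
        H4 returns [(0, ())]
      branch[1] choose=4:
        H0 returns 0
        H1 returns 0
        H2 returns 0
        H3 returns (0, ())
        H4 returns [(0, ())]
  branch[1] choose=3:
    choose[1, 4] @ H4
      branch[0] choose=1:
        H0 returns 6
        H1 returns 6
        H2 returns 6
        H3 returns (6, ())
        H4 returns [(6, ())]
      branch[1] choose=4:
        H0 returns 24
        H1 returns 24
        H2 returns 24
        H3 returns (24, ())
        H4 returns [(24, ())]
= [(0, ()), (0, ()), (6, ()), (24, ())]

Answer: [(0, ()), (0, ()), (6, ()), (24, ())]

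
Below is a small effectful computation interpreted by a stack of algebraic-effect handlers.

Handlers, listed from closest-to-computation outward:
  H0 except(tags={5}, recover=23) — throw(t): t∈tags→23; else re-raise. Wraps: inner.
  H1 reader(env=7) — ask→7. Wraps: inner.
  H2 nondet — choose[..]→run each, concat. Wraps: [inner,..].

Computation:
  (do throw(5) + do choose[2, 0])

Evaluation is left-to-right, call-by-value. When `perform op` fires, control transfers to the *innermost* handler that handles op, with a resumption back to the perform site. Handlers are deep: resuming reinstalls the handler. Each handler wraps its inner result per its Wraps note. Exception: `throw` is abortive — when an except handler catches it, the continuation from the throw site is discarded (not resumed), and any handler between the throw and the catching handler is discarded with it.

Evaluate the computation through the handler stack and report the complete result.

Step-by-step:
throw(5) @ H0 caught ⇒ 23
H1 returns 23
H2 returns [23]
= [23]

Answer: [23]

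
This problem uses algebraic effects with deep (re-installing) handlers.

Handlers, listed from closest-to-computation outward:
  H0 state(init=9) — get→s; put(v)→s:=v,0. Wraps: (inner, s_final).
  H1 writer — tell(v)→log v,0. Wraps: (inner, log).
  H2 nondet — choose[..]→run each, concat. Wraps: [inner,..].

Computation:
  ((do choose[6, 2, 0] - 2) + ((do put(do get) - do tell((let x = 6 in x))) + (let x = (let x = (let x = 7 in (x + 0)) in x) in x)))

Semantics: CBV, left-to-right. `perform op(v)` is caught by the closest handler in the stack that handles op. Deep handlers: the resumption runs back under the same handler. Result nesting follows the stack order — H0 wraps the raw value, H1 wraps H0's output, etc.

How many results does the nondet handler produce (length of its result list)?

Step-by-step:
choose[6, 2, 0] @ H2
  branch[0] choose=6:
    get @ H0 ⇒ 9
    put(9) @ H0 ⇒ s:=9
    tell(6) @ H1 ⇒ log+=6
    H0 returns (11, 9)
    H1 returns ((11, 9), (6))
    H2 returns [((11, 9), (6))]
  branch[1] choose=2:
    get @ H0 ⇒ 9
    put(9) @ H0 ⇒ s:=9
    tell(6) @ H1 ⇒ log+=6
    H0 returns (7, 9)
    H1 returns ((7, 9), (6))
    H2 returns [((7, 9), (6))]
  branch[2] choose=0:
    get @ H0 ⇒ 9
    put(9) @ H0 ⇒ s:=9
    tell(6) @ H1 ⇒ log+=6
    H0 returns (5, 9)
    H1 returns ((5, 9), (6))
    H2 returns [((5, 9), (6))]
= [((11, 9), (6)), ((7, 9), (6)), ((5, 9), (6))]

Answer: 3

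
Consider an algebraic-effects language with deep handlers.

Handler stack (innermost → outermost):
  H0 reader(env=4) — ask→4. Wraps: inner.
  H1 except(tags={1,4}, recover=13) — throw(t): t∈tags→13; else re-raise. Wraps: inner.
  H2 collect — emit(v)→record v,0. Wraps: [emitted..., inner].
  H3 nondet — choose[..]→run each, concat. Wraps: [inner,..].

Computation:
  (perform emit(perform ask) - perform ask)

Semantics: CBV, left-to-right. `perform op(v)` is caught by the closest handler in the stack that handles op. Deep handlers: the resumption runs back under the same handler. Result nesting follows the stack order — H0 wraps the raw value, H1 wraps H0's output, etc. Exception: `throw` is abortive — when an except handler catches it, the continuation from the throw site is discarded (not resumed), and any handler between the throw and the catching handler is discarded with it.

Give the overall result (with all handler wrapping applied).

Answer: [[4, -4]]

Working:
ask @ H0 ⇒ 4
emit(4) @ H2 ⇒ out+=4
ask @ H0 ⇒ 4
H0 returns -4
H1 returns -4
H2 returns [4, -4]
H3 returns [[4, -4]]
= [[4, -4]]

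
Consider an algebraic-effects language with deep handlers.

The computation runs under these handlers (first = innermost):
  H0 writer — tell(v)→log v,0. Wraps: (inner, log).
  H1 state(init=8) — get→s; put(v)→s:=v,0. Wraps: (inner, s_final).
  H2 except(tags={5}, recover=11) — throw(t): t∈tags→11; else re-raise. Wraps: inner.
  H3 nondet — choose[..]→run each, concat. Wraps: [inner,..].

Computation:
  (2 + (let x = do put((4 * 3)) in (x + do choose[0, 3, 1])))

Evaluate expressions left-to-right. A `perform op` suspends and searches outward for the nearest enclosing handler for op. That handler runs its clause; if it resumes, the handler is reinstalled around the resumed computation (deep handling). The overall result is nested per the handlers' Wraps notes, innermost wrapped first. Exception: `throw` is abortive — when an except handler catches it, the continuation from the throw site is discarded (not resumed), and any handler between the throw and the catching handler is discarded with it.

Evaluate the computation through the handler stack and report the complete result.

Step-by-step:
put(12) @ H1 ⇒ s:=12
choose[0, 3, 1] @ H3
  branch[0] choose=0:
    H0 returns (2, ())
    H1 returns ((2, ()), 12)
    H2 returns ((2, ()), 12)
    H3 returns [((2, ()), 12)]
  branch[1] choose=3:
    H0 returns (5, ())
    H1 returns ((5, ()), 12)
    H2 returns ((5, ()), 12)
    H3 returns [((5, ()), 12)]
  branch[2] choose=1:
    H0 returns (3, ())
    H1 returns ((3, ()), 12)
    H2 returns ((3, ()), 12)
    H3 returns [((3, ()), 12)]
= [((2, ()), 12), ((5, ()), 12), ((3, ()), 12)]

Answer: [((2, ()), 12), ((5, ()), 12), ((3, ()), 12)]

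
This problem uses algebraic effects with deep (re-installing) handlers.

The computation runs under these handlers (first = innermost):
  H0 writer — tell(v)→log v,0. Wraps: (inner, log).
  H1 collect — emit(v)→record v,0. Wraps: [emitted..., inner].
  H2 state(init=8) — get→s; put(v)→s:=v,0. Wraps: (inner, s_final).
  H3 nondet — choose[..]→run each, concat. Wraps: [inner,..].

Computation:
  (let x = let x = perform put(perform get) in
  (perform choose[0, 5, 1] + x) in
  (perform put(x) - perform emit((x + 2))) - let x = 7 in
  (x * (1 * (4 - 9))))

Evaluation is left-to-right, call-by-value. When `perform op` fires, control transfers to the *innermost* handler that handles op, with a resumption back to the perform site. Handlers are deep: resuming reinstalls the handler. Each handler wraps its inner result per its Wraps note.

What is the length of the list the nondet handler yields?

Answer: 3

Step-by-step:
get @ H2 ⇒ 8
put(8) @ H2 ⇒ s:=8
choose[0, 5, 1] @ H3
  branch[0] choose=0:
    put(0) @ H2 ⇒ s:=0
    emit(2) @ H1 ⇒ out+=2
    H0 returns (35, ())
    H1 returns [2, (35, ())]
    H2 returns ([2, (35, ())], 0)
    H3 returns [([2, (35, ())], 0)]
  branch[1] choose=5:
    put(5) @ H2 ⇒ s:=5
    emit(7) @ H1 ⇒ out+=7
    H0 returns (35, ())
    H1 returns [7, (35, ())]
    H2 returns ([7, (35, ())], 5)
    H3 returns [([7, (35, ())], 5)]
  branch[2] choose=1:
    put(1) @ H2 ⇒ s:=1
    emit(3) @ H1 ⇒ out+=3
    H0 returns (35, ())
    H1 returns [3, (35, ())]
    H2 returns ([3, (35, ())], 1)
    H3 returns [([3, (35, ())], 1)]
= [([2, (35, ())], 0), ([7, (35, ())], 5), ([3, (35, ())], 1)]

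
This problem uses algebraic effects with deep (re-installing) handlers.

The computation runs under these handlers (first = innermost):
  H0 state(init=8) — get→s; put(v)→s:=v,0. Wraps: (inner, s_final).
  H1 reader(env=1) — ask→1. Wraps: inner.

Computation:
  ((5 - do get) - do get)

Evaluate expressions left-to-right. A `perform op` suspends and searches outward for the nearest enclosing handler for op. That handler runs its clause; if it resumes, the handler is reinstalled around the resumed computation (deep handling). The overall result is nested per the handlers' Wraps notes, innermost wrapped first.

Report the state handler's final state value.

Answer: 8

Evaluation trace:
get @ H0 ⇒ 8
get @ H0 ⇒ 8
H0 returns (-11, 8)
H1 returns (-11, 8)
= (-11, 8)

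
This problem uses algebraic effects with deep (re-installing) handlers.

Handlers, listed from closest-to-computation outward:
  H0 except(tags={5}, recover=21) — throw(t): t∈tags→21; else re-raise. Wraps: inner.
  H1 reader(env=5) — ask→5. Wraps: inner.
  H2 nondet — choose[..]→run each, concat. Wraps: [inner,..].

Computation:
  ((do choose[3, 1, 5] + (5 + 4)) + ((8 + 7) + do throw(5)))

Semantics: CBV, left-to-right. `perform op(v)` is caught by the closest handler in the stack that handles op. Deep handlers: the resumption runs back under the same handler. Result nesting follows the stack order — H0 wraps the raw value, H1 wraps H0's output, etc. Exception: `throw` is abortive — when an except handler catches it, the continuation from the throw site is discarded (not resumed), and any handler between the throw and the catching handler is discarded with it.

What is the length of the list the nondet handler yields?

Step-by-step:
choose[3, 1, 5] @ H2
  branch[0] choose=3:
    throw(5) @ H0 caught ⇒ 21
    H1 returns 21
    H2 returns [21]
  branch[1] choose=1:
    throw(5) @ H0 caught ⇒ 21
    H1 returns 21
    H2 returns [21]
  branch[2] choose=5:
    throw(5) @ H0 caught ⇒ 21
    H1 returns 21
    H2 returns [21]
= [21, 21, 21]

Answer: 3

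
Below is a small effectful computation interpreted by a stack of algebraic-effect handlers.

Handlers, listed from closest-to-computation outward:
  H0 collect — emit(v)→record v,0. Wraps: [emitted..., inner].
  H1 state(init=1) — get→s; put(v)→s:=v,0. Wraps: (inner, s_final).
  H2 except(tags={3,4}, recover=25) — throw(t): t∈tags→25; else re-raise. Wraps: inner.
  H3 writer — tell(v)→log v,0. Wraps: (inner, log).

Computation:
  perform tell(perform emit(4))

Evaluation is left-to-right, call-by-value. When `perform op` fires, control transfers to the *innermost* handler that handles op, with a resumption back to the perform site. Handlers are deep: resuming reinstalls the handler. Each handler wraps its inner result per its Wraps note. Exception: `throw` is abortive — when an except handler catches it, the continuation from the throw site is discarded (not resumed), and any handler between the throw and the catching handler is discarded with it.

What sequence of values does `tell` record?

Evaluation trace:
emit(4) @ H0 ⇒ out+=4
tell(0) @ H3 ⇒ log+=0
H0 returns [4, 0]
H1 returns ([4, 0], 1)
H2 returns ([4, 0], 1)
H3 returns (([4, 0], 1), (0))
= (([4, 0], 1), (0))

Answer: (0)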